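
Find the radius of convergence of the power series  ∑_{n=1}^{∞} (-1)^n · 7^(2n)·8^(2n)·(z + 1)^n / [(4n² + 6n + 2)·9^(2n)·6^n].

Ratio test: |a_{n+1}/a_n| = [(4n² + 6n + 2)/(4(n+1)² + 6(n+1) + 2)] · 49·64/(81·6) → 1568/243 as n → ∞.
Thus R = 1/(1568/243) = 243/1568.

R = 243/1568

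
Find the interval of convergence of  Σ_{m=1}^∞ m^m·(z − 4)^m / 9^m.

{4}

Root test: |a_m|^(1/m) = m/9 → ∞.
The root grows without bound, so R = 0 (convergence only at z = 4).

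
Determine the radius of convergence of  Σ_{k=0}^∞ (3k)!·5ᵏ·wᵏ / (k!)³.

Apply the ratio test: |a_{k+1}| / |a_k| = (3k+1)·(3k+2)·(3k+3)/(k+1)³ · 5, which tends to 135 as k → ∞.
Convergence for |w| · 135 < 1, i.e. |w| < 1/135. So R = 1/135.

R = 1/135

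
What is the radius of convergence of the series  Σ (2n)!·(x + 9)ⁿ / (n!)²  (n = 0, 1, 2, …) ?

The ratio of consecutive coefficients is (2n+1)·(2n+2)/(n+1)² → 4.
Hence the series converges for |x + 9| < 1/(4) = 1/4, so the radius of convergence is 1/4.

R = 1/4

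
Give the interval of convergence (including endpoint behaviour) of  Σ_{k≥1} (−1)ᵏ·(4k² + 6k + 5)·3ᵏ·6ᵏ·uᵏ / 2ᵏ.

(-1/9, 1/9)

Ratio test: |a_{k+1}/a_k| = [(4(k+1)² + 6(k+1) + 5)/(4k² + 6k + 5)] · 3·6/2 → 9 as k → ∞.
Hence the series converges for |u| < 1/(9) = 1/9, so the radius of convergence is 1/9.
Endpoint u = 1/9: the terms do not tend to 0, so the series diverges.
Check u = -1/9: the terms do not tend to 0, so the series diverges.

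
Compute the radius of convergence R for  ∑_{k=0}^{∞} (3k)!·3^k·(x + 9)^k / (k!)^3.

Apply the ratio test: |a_{k+1}| / |a_k| = (3k+1)·(3k+2)·(3k+3)/(k+1)³ · 3, which tends to 81 as k → ∞.
Convergence for |x + 9| · 81 < 1, i.e. |x + 9| < 1/81. So R = 1/81.

R = 1/81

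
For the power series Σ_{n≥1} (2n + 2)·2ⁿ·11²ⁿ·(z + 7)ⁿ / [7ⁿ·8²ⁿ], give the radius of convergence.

The ratio of consecutive coefficients is [(2(n+1) + 2)/(2n + 2)] · 2·121/(7·64) → 121/224.
The series converges when 121/224 · |z + 7| < 1, giving R = 224/121.

R = 224/121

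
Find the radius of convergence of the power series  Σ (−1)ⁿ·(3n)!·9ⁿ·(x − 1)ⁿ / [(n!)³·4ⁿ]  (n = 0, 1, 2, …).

R = 4/243

By the ratio test, |a_{n+1}/a_n| = (3n+1)·(3n+2)·(3n+3)/(n+1)³ · 9/4 → 243/4.
Thus R = 1/(243/4) = 4/243.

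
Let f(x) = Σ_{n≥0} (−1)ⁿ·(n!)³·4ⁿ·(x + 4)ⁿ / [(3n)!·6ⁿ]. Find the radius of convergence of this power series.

R = 81/2

Apply the ratio test: |a_{n+1}| / |a_n| = (n+1)³/[(3n+1)·(3n+2)·(3n+3)] · 4/6, which tends to 2/81 as n → ∞.
The series converges when 2/81 · |x + 4| < 1, giving R = 81/2.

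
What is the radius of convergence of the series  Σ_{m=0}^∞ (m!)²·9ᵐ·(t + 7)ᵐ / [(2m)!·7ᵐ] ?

R = 28/9

Apply the ratio test: |a_{m+1}| / |a_m| = (m+1)²/[(2m+1)·(2m+2)] · 9/7, which tends to 9/28 as m → ∞.
Convergence for |t + 7| · 9/28 < 1, i.e. |t + 7| < 28/9. So R = 28/9.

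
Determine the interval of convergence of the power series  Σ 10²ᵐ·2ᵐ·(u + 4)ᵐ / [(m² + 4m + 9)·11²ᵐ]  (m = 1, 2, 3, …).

[-921/200, -679/200]

Ratio test: |a_{m+1}/a_m| = [(m² + 4m + 9)/((m+1)² + 4(m+1) + 9)] · 100·2/121 → 200/121 as m → ∞.
Hence the series converges for |u + 4| < 1/(200/121) = 121/200, so the radius of convergence is 121/200.
At u = -679/200: the terms are on the order of 1/m², so the series converges absolutely by comparison with the p-series (p = 2 > 1).
At u = -921/200: absolute convergence follows by limit comparison with Σ 1/m².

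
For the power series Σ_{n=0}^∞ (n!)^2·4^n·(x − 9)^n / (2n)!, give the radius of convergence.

By the ratio test, |a_{n+1}/a_n| = (n+1)²/[(2n+1)·(2n+2)] · 4 → 1.
Hence R = 1.

R = 1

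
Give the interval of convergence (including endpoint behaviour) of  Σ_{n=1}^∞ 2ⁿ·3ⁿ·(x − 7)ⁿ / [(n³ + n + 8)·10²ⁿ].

Apply the ratio test: |a_{n+1}| / |a_n| = [(n³ + n + 8)/((n+1)³ + (n+1) + 8)] · 2·3/100, which tends to 3/50 as n → ∞.
Hence the series converges for |x − 7| < 1/(3/50) = 50/3, so the radius of convergence is 50/3.
At x = 71/3: the series is dominated by a constant times Σ 1/n³, which converges (p = 3 > 1).
When x = -29/3, the terms are on the order of 1/n³, so the series converges absolutely by comparison with the p-series (p = 3 > 1).

[-29/3, 71/3]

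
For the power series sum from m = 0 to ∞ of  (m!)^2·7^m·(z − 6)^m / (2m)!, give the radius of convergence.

R = 4/7

By the ratio test, |a_{m+1}/a_m| = (m+1)²/[(2m+1)·(2m+2)] · 7 → 7/4.
The series converges when 7/4 · |z − 6| < 1, giving R = 4/7.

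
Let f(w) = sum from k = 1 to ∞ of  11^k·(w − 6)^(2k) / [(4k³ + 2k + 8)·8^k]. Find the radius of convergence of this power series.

R = 2√22/11

Apply the ratio test: |a_{k+1}| / |a_k| = [(4k³ + 2k + 8)/(4(k+1)³ + 2(k+1) + 8)] · 11/8, which tends to 11/8 as k → ∞.
Since the exponent of (w − 6) increases by 2 each term, convergence requires |w − 6|² < 8/11, hence R = 2√22/11.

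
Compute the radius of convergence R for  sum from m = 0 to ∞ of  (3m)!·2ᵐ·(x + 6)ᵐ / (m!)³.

Ratio test: |a_{m+1}/a_m| = (3m+1)·(3m+2)·(3m+3)/(m+1)³ · 2 → 54 as m → ∞.
Hence the series converges for |x + 6| < 1/(54) = 1/54, so the radius of convergence is 1/54.

R = 1/54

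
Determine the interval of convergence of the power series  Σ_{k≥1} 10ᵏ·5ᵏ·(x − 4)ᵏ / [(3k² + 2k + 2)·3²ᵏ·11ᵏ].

[101/50, 299/50]

The ratio of consecutive coefficients is [(3k² + 2k + 2)/(3(k+1)² + 2(k+1) + 2)] · 10·5/(9·11) → 50/99.
Hence the series converges for |x − 4| < 1/(50/99) = 99/50, so the radius of convergence is 99/50.
Endpoint x = 299/50: absolute convergence follows by limit comparison with Σ 1/k².
At x = 101/50: the terms are on the order of 1/k², so the series converges absolutely by comparison with the p-series (p = 2 > 1).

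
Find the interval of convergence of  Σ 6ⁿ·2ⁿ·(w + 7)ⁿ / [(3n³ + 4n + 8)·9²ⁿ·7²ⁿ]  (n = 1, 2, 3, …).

Ratio test: |a_{n+1}/a_n| = [(3n³ + 4n + 8)/(3(n+1)³ + 4(n+1) + 8)] · 6·2/(81·49) → 4/1323 as n → ∞.
Hence the series converges for |w + 7| < 1/(4/1323) = 1323/4, so the radius of convergence is 1323/4.
Endpoint w = 1295/4: the terms are on the order of 1/n³, so the series converges absolutely by comparison with the p-series (p = 3 > 1).
When w = -1351/4, the series is dominated by a constant times Σ 1/n³, which converges (p = 3 > 1).

[-1351/4, 1295/4]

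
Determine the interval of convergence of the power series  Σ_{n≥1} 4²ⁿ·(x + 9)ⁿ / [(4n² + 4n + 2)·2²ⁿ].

Ratio test: |a_{n+1}/a_n| = [(4n² + 4n + 2)/(4(n+1)² + 4(n+1) + 2)] · 16/4 → 4 as n → ∞.
Convergence for |x + 9| · 4 < 1, i.e. |x + 9| < 1/4. So R = 1/4.
Endpoint x = -35/4: absolute convergence follows by limit comparison with Σ 1/n².
At x = -37/4: the series is dominated by a constant times Σ 1/n², which converges (p = 2 > 1).

[-37/4, -35/4]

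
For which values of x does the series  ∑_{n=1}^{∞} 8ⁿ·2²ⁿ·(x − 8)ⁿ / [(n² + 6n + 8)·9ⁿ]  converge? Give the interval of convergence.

[247/32, 265/32]

Apply the ratio test: |a_{n+1}| / |a_n| = [(n² + 6n + 8)/((n+1)² + 6(n+1) + 8)] · 8·4/9, which tends to 32/9 as n → ∞.
Hence the series converges for |x − 8| < 1/(32/9) = 9/32, so the radius of convergence is 9/32.
Endpoint x = 265/32: absolute convergence follows by limit comparison with Σ 1/n².
At x = 247/32: absolute convergence follows by limit comparison with Σ 1/n².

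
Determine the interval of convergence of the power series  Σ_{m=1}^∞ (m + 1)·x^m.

(-1, 1)

The ratio of consecutive coefficients is ((m+1) + 1)/(m + 1) → 1.
Convergence for |x| < 1, so R = 1.
Endpoint x = 1: the terms have absolute value of order m, which does not tend to 0, so the series diverges by the divergence test.
Endpoint x = -1: the terms have absolute value of order m, which does not tend to 0, so the series diverges by the divergence test.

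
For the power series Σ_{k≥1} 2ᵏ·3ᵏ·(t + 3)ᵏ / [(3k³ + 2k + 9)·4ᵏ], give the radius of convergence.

Apply the ratio test: |a_{k+1}| / |a_k| = [(3k³ + 2k + 9)/(3(k+1)³ + 2(k+1) + 9)] · 2·3/4, which tends to 3/2 as k → ∞.
The series converges when 3/2 · |t + 3| < 1, giving R = 2/3.

R = 2/3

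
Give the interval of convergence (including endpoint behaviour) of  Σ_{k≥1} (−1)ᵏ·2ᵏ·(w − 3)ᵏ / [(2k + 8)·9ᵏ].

Apply the ratio test: |a_{k+1}| / |a_k| = [(2k + 8)/(2(k+1) + 8)] · 2/9, which tends to 2/9 as k → ∞.
The series converges when 2/9 · |w − 3| < 1, giving R = 9/2.
Check w = 15/2: convergence follows from the alternating series test (terms decrease monotonically to 0).
Check w = -3/2: the terms are asymptotic to a nonzero constant times 1/k, so the series diverges by limit comparison with Σ 1/k.

(-3/2, 15/2]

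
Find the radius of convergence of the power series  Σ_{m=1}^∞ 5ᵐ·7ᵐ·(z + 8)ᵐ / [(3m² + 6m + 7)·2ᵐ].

R = 2/35

Apply the ratio test: |a_{m+1}| / |a_m| = [(3m² + 6m + 7)/(3(m+1)² + 6(m+1) + 7)] · 5·7/2, which tends to 35/2 as m → ∞.
Hence the series converges for |z + 8| < 1/(35/2) = 2/35, so the radius of convergence is 2/35.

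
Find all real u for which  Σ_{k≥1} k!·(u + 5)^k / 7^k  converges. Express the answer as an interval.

{-5}

By the ratio test, |a_{k+1}/a_k| = (k+1) · 1/7 → ∞.
The ratio grows without bound, so the series diverges whenever (u + 5) ≠ 0; it converges only at u = -5. R = 0.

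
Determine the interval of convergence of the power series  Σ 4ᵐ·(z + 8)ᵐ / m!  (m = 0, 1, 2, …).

(−∞, ∞)

By the ratio test, |a_{m+1}/a_m| = 4 · 1/(m+1) → 0.
The limit is 0, so the series converges for all z; R = ∞.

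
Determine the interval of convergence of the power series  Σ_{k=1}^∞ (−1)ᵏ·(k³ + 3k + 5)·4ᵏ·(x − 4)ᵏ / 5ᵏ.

(11/4, 21/4)

By the ratio test, |a_{k+1}/a_k| = [((k+1)³ + 3(k+1) + 5)/(k³ + 3k + 5)] · 4/5 → 4/5.
Hence the series converges for |x − 4| < 1/(4/5) = 5/4, so the radius of convergence is 5/4.
Endpoint x = 21/4: the k-th term does not approach 0; divergence by the term test.
Check x = 11/4: the terms do not tend to 0, so the series diverges.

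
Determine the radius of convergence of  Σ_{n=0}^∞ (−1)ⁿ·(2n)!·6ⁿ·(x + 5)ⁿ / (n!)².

R = 1/24

By the ratio test, |a_{n+1}/a_n| = (2n+1)·(2n+2)/(n+1)² · 6 → 24.
The series converges when 24 · |x + 5| < 1, giving R = 1/24.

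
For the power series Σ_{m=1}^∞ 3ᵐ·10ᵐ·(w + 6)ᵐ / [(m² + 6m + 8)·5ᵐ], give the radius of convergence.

R = 1/6

Apply the ratio test: |a_{m+1}| / |a_m| = [(m² + 6m + 8)/((m+1)² + 6(m+1) + 8)] · 3·10/5, which tends to 6 as m → ∞.
Convergence for |w + 6| · 6 < 1, i.e. |w + 6| < 1/6. So R = 1/6.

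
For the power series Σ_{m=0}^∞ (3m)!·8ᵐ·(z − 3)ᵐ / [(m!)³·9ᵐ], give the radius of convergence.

R = 1/24

Ratio test: |a_{m+1}/a_m| = (3m+1)·(3m+2)·(3m+3)/(m+1)³ · 8/9 → 24 as m → ∞.
Convergence for |z − 3| · 24 < 1, i.e. |z − 3| < 1/24. So R = 1/24.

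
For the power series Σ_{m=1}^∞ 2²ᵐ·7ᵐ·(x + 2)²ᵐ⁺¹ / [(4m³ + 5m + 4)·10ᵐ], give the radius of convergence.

The ratio of consecutive coefficients is [(4m³ + 5m + 4)/(4(m+1)³ + 5(m+1) + 4)] · 4·7/10 → 14/5.
Writing y = (x + 2)², the series in y has radius 5/14, so |x + 2| < √(5/14) and R = √70/14.

R = √70/14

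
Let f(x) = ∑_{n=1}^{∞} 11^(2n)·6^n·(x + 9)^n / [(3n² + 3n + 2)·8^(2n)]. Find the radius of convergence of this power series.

R = 32/363

Ratio test: |a_{n+1}/a_n| = [(3n² + 3n + 2)/(3(n+1)² + 3(n+1) + 2)] · 121·6/64 → 363/32 as n → ∞.
The series converges when 363/32 · |x + 9| < 1, giving R = 32/363.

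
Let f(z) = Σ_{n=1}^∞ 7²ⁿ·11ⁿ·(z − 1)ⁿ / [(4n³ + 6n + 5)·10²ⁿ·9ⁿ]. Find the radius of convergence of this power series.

By the ratio test, |a_{n+1}/a_n| = [(4n³ + 6n + 5)/(4(n+1)³ + 6(n+1) + 5)] · 49·11/(100·9) → 539/900.
Convergence for |z − 1| · 539/900 < 1, i.e. |z − 1| < 900/539. So R = 900/539.

R = 900/539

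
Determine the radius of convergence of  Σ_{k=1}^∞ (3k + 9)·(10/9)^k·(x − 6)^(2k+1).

R = 3√10/10

The ratio of consecutive coefficients is [(3(k+1) + 9)/(3k + 9)] · 10/9 → 10/9.
Successive powers of (x − 6) differ by 2, so the series converges when |x − 6|² · 10/9 < 1, i.e. |x − 6| < √(9/10). So R = 3√10/10.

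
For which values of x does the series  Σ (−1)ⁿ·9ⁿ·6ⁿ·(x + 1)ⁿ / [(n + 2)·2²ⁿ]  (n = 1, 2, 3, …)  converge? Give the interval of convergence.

(-29/27, -25/27]

Apply the ratio test: |a_{n+1}| / |a_n| = [(n + 2)/((n+1) + 2)] · 9·6/4, which tends to 27/2 as n → ∞.
Convergence for |x + 1| · 27/2 < 1, i.e. |x + 1| < 2/27. So R = 2/27.
Check x = -25/27: an alternating series whose terms decrease to 0 in absolute value, so it converges by the Leibniz criterion.
When x = -29/27, comparison with the harmonic series Σ 1/n shows the series diverges.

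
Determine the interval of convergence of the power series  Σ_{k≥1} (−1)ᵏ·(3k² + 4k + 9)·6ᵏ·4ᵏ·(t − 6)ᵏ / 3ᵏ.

The ratio of consecutive coefficients is [(3(k+1)² + 4(k+1) + 9)/(3k² + 4k + 9)] · 6·4/3 → 8.
Thus R = 1/(8) = 1/8.
When t = 49/8, the k-th term does not approach 0; divergence by the term test.
When t = 47/8, the terms do not tend to 0, so the series diverges.

(47/8, 49/8)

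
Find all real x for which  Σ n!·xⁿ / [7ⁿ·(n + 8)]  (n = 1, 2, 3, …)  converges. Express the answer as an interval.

The ratio of consecutive coefficients is (n+1) · 1/7 · (n + 8)/((n+1) + 8) → ∞.
Since the ratio → ∞, the series diverges for every x ≠ 0, and R = 0.

{0}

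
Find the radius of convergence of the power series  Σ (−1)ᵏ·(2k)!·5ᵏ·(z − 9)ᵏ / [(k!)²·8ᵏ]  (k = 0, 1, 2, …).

The ratio of consecutive coefficients is (2k+1)·(2k+2)/(k+1)² · 5/8 → 5/2.
The series converges when 5/2 · |z − 9| < 1, giving R = 2/5.

R = 2/5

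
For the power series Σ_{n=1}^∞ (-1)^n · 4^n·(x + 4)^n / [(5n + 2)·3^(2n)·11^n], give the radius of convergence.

R = 99/4

Ratio test: |a_{n+1}/a_n| = [(5n + 2)/(5(n+1) + 2)] · 4/(9·11) → 4/99 as n → ∞.
Thus R = 1/(4/99) = 99/4.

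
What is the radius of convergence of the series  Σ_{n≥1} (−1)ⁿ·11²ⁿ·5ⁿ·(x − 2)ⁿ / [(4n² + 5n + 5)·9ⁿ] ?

R = 9/605

The ratio of consecutive coefficients is [(4n² + 5n + 5)/(4(n+1)² + 5(n+1) + 5)] · 121·5/9 → 605/9.
The series converges when 605/9 · |x − 2| < 1, giving R = 9/605.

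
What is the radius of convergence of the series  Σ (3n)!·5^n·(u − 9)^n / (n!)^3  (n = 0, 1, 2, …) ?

Ratio test: |a_{n+1}/a_n| = (3n+1)·(3n+2)·(3n+3)/(n+1)³ · 5 → 135 as n → ∞.
Thus R = 1/(135) = 1/135.

R = 1/135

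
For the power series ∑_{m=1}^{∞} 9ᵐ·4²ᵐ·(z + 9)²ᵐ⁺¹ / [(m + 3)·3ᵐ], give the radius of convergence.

By the ratio test, |a_{m+1}/a_m| = [(m + 3)/((m+1) + 3)] · 9·16/3 → 48.
Since the exponent of (z + 9) increases by 2 each term, convergence requires |z + 9|² < 1/48, hence R = √3/12.

R = √3/12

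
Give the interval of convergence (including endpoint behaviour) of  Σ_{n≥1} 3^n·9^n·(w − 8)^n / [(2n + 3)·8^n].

[208/27, 224/27)

Ratio test: |a_{n+1}/a_n| = [(2n + 3)/(2(n+1) + 3)] · 3·9/8 → 27/8 as n → ∞.
Hence the series converges for |w − 8| < 1/(27/8) = 8/27, so the radius of convergence is 8/27.
When w = 224/27, the terms are asymptotic to a nonzero constant times 1/n, so the series diverges by limit comparison with Σ 1/n.
When w = 208/27, convergence follows from the alternating series test (terms decrease monotonically to 0).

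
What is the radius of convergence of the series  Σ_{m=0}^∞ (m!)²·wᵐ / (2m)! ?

Ratio test: |a_{m+1}/a_m| = (m+1)²/[(2m+1)·(2m+2)] → 1/4 as m → ∞.
Convergence for |w| · 1/4 < 1, i.e. |w| < 4. So R = 4.

R = 4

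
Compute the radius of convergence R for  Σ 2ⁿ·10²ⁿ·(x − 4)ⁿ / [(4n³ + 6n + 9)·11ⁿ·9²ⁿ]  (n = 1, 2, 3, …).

R = 891/200

Apply the ratio test: |a_{n+1}| / |a_n| = [(4n³ + 6n + 9)/(4(n+1)³ + 6(n+1) + 9)] · 2·100/(11·81), which tends to 200/891 as n → ∞.
Hence the series converges for |x − 4| < 1/(200/891) = 891/200, so the radius of convergence is 891/200.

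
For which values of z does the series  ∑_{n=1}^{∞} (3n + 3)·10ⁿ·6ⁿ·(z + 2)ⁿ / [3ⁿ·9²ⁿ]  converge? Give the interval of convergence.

(-121/20, 41/20)

The ratio of consecutive coefficients is [(3(n+1) + 3)/(3n + 3)] · 10·6/(3·81) → 20/81.
Hence the series converges for |z + 2| < 1/(20/81) = 81/20, so the radius of convergence is 81/20.
Check z = 41/20: the terms have absolute value of order n, which does not tend to 0, so the series diverges by the divergence test.
Check z = -121/20: the terms have absolute value of order n, which does not tend to 0, so the series diverges by the divergence test.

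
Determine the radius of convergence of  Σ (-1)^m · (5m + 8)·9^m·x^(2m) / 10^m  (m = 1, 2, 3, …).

R = √10/3

Apply the ratio test: |a_{m+1}| / |a_m| = [(5(m+1) + 8)/(5m + 8)] · 9/10, which tends to 9/10 as m → ∞.
Successive powers of x differ by 2, so the series converges when |x|² · 9/10 < 1, i.e. |x| < √(10/9). So R = √10/3.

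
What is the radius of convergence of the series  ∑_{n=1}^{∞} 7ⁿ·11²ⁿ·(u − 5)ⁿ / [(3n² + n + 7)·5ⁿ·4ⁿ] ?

The ratio of consecutive coefficients is [(3n² + n + 7)/(3(n+1)² + (n+1) + 7)] · 7·121/(5·4) → 847/20.
Hence the series converges for |u − 5| < 1/(847/20) = 20/847, so the radius of convergence is 20/847.

R = 20/847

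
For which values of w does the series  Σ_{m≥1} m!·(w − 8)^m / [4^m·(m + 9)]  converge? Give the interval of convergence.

{8}

Apply the ratio test: |a_{m+1}| / |a_m| = (m+1) · 1/4 · (m + 9)/((m+1) + 9), which tends to ∞ as m → ∞.
The terms grow without bound for any (w − 8) ≠ 0, so R = 0 (convergence only at w = 8).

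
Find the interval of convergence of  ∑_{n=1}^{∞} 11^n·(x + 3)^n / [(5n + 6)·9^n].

By the ratio test, |a_{n+1}/a_n| = [(5n + 6)/(5(n+1) + 6)] · 11/9 → 11/9.
Convergence for |x + 3| · 11/9 < 1, i.e. |x + 3| < 9/11. So R = 9/11.
Check x = -24/11: comparison with the harmonic series Σ 1/n shows the series diverges.
Check x = -42/11: convergence follows from the alternating series test (terms decrease monotonically to 0).

[-42/11, -24/11)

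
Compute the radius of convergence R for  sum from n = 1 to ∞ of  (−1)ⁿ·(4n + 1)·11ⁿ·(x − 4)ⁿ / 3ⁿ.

R = 3/11

Ratio test: |a_{n+1}/a_n| = [(4(n+1) + 1)/(4n + 1)] · 11/3 → 11/3 as n → ∞.
Thus R = 1/(11/3) = 3/11.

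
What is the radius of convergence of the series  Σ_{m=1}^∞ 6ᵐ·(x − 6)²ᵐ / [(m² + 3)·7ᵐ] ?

R = √42/6

The ratio of consecutive coefficients is [(m² + 3)/((m+1)² + 3)] · 6/7 → 6/7.
Successive powers of (x − 6) differ by 2, so the series converges when |x − 6|² · 6/7 < 1, i.e. |x − 6| < √(7/6). So R = √42/6.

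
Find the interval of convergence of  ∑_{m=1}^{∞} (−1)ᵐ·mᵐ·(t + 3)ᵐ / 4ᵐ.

Applying the root test, |a_m|^(1/m) = m/4 → ∞.
Since the m-th root of |a_m| is unbounded, the series converges only at t = -3; R = 0.

{-3}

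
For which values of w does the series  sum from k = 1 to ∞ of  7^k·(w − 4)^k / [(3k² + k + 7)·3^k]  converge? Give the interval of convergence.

The ratio of consecutive coefficients is [(3k² + k + 7)/(3(k+1)² + (k+1) + 7)] · 7/3 → 7/3.
The series converges when 7/3 · |w − 4| < 1, giving R = 3/7.
At w = 31/7: absolute convergence follows by limit comparison with Σ 1/k².
Endpoint w = 25/7: absolute convergence follows by limit comparison with Σ 1/k².

[25/7, 31/7]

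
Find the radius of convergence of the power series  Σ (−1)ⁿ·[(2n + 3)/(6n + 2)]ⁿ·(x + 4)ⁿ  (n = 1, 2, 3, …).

Applying the root test, |a_n|^(1/n) = (2n + 3)/(6n + 2) → 1/3.
Convergence for |x + 4| · 1/3 < 1, i.e. |x + 4| < 3. So R = 3.

R = 3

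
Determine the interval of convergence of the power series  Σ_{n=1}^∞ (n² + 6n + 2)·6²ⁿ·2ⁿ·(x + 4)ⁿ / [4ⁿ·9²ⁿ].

(-17/2, 1/2)

Ratio test: |a_{n+1}/a_n| = [((n+1)² + 6(n+1) + 2)/(n² + 6n + 2)] · 36·2/(4·81) → 2/9 as n → ∞.
Thus R = 1/(2/9) = 9/2.
When x = 1/2, the terms have absolute value of order n², which does not tend to 0, so the series diverges by the divergence test.
Check x = -17/2: the terms do not tend to 0, so the series diverges.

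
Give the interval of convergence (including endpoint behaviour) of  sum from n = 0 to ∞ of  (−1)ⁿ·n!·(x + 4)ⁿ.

Ratio test: |a_{n+1}/a_n| = (n+1) → ∞ as n → ∞.
The terms grow without bound for any (x + 4) ≠ 0, so R = 0 (convergence only at x = -4).

{-4}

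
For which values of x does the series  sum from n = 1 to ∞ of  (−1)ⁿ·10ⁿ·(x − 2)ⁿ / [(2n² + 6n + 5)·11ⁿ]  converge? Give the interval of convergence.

Ratio test: |a_{n+1}/a_n| = [(2n² + 6n + 5)/(2(n+1)² + 6(n+1) + 5)] · 10/11 → 10/11 as n → ∞.
Hence the series converges for |x − 2| < 1/(10/11) = 11/10, so the radius of convergence is 11/10.
At x = 31/10: absolute convergence follows by limit comparison with Σ 1/n².
Endpoint x = 9/10: absolute convergence follows by limit comparison with Σ 1/n².

[9/10, 31/10]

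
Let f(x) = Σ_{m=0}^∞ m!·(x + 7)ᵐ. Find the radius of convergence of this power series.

The ratio of consecutive coefficients is (m+1) → ∞.
The terms grow without bound for any (x + 7) ≠ 0, so R = 0 (convergence only at x = -7).

R = 0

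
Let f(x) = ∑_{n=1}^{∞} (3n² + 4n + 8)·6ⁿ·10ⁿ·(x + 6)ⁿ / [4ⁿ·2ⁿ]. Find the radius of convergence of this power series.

The ratio of consecutive coefficients is [(3(n+1)² + 4(n+1) + 8)/(3n² + 4n + 8)] · 6·10/(4·2) → 15/2.
The series converges when 15/2 · |x + 6| < 1, giving R = 2/15.

R = 2/15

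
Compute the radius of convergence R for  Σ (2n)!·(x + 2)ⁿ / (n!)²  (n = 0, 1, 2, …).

R = 1/4

Apply the ratio test: |a_{n+1}| / |a_n| = (2n+1)·(2n+2)/(n+1)², which tends to 4 as n → ∞.
Hence the series converges for |x + 2| < 1/(4) = 1/4, so the radius of convergence is 1/4.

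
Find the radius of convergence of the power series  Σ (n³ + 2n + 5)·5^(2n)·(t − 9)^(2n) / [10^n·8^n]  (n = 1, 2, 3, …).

R = 4√5/5

Ratio test: |a_{n+1}/a_n| = [((n+1)³ + 2(n+1) + 5)/(n³ + 2n + 5)] · 25/(10·8) → 5/16 as n → ∞.
Since the exponent of (t − 9) increases by 2 each term, convergence requires |t − 9|² < 16/5, hence R = 4√5/5.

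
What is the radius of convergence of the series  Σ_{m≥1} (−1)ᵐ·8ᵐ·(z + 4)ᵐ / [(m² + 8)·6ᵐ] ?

Ratio test: |a_{m+1}/a_m| = [(m² + 8)/((m+1)² + 8)] · 8/6 → 4/3 as m → ∞.
Convergence for |z + 4| · 4/3 < 1, i.e. |z + 4| < 3/4. So R = 3/4.

R = 3/4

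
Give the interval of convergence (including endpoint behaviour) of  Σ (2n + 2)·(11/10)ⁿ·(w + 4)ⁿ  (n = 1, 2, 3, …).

(-54/11, -34/11)

The ratio of consecutive coefficients is [(2(n+1) + 2)/(2n + 2)] · 11/10 → 11/10.
The series converges when 11/10 · |w + 4| < 1, giving R = 10/11.
Endpoint w = -34/11: the terms do not tend to 0, so the series diverges.
At w = -54/11: the terms have absolute value of order n, which does not tend to 0, so the series diverges by the divergence test.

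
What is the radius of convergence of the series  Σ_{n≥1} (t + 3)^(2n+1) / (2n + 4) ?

By the ratio test, |a_{n+1}/a_n| = (2n + 4)/(2(n+1) + 4) → 1.
Successive powers of (t + 3) differ by 2, so the series converges when |t + 3|² · 1 < 1, i.e. |t + 3| < √(1) = 1. So R = 1.

R = 1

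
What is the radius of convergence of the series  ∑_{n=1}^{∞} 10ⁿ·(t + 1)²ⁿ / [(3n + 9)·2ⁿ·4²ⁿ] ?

The ratio of consecutive coefficients is [(3n + 9)/(3(n+1) + 9)] · 10/(2·16) → 5/16.
Writing y = (t + 1)², the series in y has radius 16/5, so |t + 1| < √(16/5) and R = 4√5/5.

R = 4√5/5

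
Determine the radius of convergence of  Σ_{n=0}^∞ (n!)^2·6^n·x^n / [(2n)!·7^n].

Apply the ratio test: |a_{n+1}| / |a_n| = (n+1)²/[(2n+1)·(2n+2)] · 6/7, which tends to 3/14 as n → ∞.
Thus R = 1/(3/14) = 14/3.

R = 14/3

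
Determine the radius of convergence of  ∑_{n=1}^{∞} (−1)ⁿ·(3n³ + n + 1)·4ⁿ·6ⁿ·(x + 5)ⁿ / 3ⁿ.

R = 1/8

Ratio test: |a_{n+1}/a_n| = [(3(n+1)³ + (n+1) + 1)/(3n³ + n + 1)] · 4·6/3 → 8 as n → ∞.
Hence the series converges for |x + 5| < 1/(8) = 1/8, so the radius of convergence is 1/8.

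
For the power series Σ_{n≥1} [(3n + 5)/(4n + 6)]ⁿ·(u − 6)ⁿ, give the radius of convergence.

R = 4/3

Root test: |a_n|^(1/n) = (3n + 5)/(4n + 6) → 3/4.
Thus R = 1/(3/4) = 4/3.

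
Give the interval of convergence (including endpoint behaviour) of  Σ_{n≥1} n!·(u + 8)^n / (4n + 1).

Ratio test: |a_{n+1}/a_n| = (n+1) · (4n + 1)/(4(n+1) + 1) → ∞ as n → ∞.
Since the ratio → ∞, the series diverges for every u ≠ -8, and R = 0.

{-8}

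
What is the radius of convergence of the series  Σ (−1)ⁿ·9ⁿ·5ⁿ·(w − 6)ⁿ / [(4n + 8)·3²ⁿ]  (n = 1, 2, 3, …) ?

Ratio test: |a_{n+1}/a_n| = [(4n + 8)/(4(n+1) + 8)] · 9·5/9 → 5 as n → ∞.
The series converges when 5 · |w − 6| < 1, giving R = 1/5.

R = 1/5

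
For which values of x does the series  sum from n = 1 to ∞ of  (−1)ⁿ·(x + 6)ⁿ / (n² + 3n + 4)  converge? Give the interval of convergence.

The ratio of consecutive coefficients is (n² + 3n + 4)/((n+1)² + 3(n+1) + 4) → 1.
Convergence for |x + 6| < 1, so R = 1.
Check x = -5: the series is dominated by a constant times Σ 1/n², which converges (p = 2 > 1).
Check x = -7: absolute convergence follows by limit comparison with Σ 1/n².

[-7, -5]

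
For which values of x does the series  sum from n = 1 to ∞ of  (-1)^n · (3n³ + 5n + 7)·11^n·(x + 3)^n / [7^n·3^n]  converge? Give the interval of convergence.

(-54/11, -12/11)

By the ratio test, |a_{n+1}/a_n| = [(3(n+1)³ + 5(n+1) + 7)/(3n³ + 5n + 7)] · 11/(7·3) → 11/21.
The series converges when 11/21 · |x + 3| < 1, giving R = 21/11.
At x = -12/11: the n-th term does not approach 0; divergence by the term test.
Check x = -54/11: the terms have absolute value of order n³, which does not tend to 0, so the series diverges by the divergence test.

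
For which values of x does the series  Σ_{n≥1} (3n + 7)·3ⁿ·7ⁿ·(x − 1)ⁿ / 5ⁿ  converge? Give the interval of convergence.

(16/21, 26/21)

Apply the ratio test: |a_{n+1}| / |a_n| = [(3(n+1) + 7)/(3n + 7)] · 3·7/5, which tends to 21/5 as n → ∞.
Hence the series converges for |x − 1| < 1/(21/5) = 5/21, so the radius of convergence is 5/21.
Check x = 26/21: the n-th term does not approach 0; divergence by the term test.
Check x = 16/21: the n-th term does not approach 0; divergence by the term test.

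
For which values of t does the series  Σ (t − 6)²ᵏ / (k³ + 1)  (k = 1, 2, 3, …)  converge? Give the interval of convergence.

Ratio test: |a_{k+1}/a_k| = (k³ + 1)/((k+1)³ + 1) → 1 as k → ∞.
Writing y = (t − 6)², the series in y has radius 1, so |t − 6| < √(1) = 1 and R = 1.
Check t = 7: the series is dominated by a constant times Σ 1/k³, which converges (p = 3 > 1).
Check t = 5: absolute convergence follows by limit comparison with Σ 1/k³.

[5, 7]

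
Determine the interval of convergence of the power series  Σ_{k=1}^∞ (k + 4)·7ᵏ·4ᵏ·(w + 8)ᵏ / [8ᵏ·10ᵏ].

(-76/7, -36/7)

Apply the ratio test: |a_{k+1}| / |a_k| = [((k+1) + 4)/(k + 4)] · 7·4/(8·10), which tends to 7/20 as k → ∞.
Convergence for |w + 8| · 7/20 < 1, i.e. |w + 8| < 20/7. So R = 20/7.
When w = -36/7, the k-th term does not approach 0; divergence by the term test.
Endpoint w = -76/7: the terms do not tend to 0, so the series diverges.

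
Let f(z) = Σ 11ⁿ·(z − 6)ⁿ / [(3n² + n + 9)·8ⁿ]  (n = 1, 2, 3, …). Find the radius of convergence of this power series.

R = 8/11

The ratio of consecutive coefficients is [(3n² + n + 9)/(3(n+1)² + (n+1) + 9)] · 11/8 → 11/8.
Thus R = 1/(11/8) = 8/11.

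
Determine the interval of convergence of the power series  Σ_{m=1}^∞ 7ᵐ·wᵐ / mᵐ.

(−∞, ∞)

Root test: |a_m|^(1/m) = 7/m → 0.
Since the m-th root of |a_m| tends to 0, the series converges for all real w; R = ∞.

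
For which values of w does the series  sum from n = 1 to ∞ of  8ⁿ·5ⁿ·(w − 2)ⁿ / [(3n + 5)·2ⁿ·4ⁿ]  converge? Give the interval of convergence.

Apply the ratio test: |a_{n+1}| / |a_n| = [(3n + 5)/(3(n+1) + 5)] · 8·5/(2·4), which tends to 5 as n → ∞.
The series converges when 5 · |w − 2| < 1, giving R = 1/5.
Check w = 11/5: the terms are asymptotic to a nonzero constant times 1/n, so the series diverges by limit comparison with Σ 1/n.
At w = 9/5: the terms alternate in sign and decrease monotonically to 0 in absolute value (size ~ c/n), so the alternating series test gives convergence.

[9/5, 11/5)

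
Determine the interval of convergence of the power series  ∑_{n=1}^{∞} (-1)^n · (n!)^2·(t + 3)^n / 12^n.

{-3}

By the ratio test, |a_{n+1}/a_n| = (n+1)² · 1/12 → ∞.
The ratio grows without bound, so the series diverges whenever (t + 3) ≠ 0; it converges only at t = -3. R = 0.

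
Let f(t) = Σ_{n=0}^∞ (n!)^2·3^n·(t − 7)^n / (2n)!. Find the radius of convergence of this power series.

R = 4/3

By the ratio test, |a_{n+1}/a_n| = (n+1)²/[(2n+1)·(2n+2)] · 3 → 3/4.
The series converges when 3/4 · |t − 7| < 1, giving R = 4/3.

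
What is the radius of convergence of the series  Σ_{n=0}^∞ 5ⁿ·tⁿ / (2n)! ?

The ratio of consecutive coefficients is 5 · 1/[(2n+1)·(2n+2)] → 0.
The ratio tends to 0 regardless of t, hence R = ∞.

R = ∞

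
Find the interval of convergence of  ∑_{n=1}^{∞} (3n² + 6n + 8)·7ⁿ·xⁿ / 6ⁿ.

By the ratio test, |a_{n+1}/a_n| = [(3(n+1)² + 6(n+1) + 8)/(3n² + 6n + 8)] · 7/6 → 7/6.
Thus R = 1/(7/6) = 6/7.
Endpoint x = 6/7: the n-th term does not approach 0; divergence by the term test.
Check x = -6/7: the n-th term does not approach 0; divergence by the term test.

(-6/7, 6/7)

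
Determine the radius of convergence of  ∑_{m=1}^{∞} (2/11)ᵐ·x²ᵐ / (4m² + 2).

The ratio of consecutive coefficients is [(4m² + 2)/(4(m+1)² + 2)] · 2/11 → 2/11.
Successive powers of x differ by 2, so the series converges when |x|² · 2/11 < 1, i.e. |x| < √(11/2). So R = √22/2.

R = √22/2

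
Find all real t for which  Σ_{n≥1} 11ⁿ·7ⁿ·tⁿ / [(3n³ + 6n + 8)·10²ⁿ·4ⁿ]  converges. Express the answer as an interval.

[-400/77, 400/77]

Apply the ratio test: |a_{n+1}| / |a_n| = [(3n³ + 6n + 8)/(3(n+1)³ + 6(n+1) + 8)] · 11·7/(100·4), which tends to 77/400 as n → ∞.
Convergence for |t| · 77/400 < 1, i.e. |t| < 400/77. So R = 400/77.
Endpoint t = 400/77: absolute convergence follows by limit comparison with Σ 1/n³.
When t = -400/77, the series is dominated by a constant times Σ 1/n³, which converges (p = 3 > 1).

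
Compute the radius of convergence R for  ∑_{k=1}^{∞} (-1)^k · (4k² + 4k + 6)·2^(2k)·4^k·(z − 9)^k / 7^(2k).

R = 49/16

Ratio test: |a_{k+1}/a_k| = [(4(k+1)² + 4(k+1) + 6)/(4k² + 4k + 6)] · 4·4/49 → 16/49 as k → ∞.
Thus R = 1/(16/49) = 49/16.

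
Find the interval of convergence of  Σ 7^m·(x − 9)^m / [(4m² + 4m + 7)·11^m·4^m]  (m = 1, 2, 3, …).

[19/7, 107/7]

Apply the ratio test: |a_{m+1}| / |a_m| = [(4m² + 4m + 7)/(4(m+1)² + 4(m+1) + 7)] · 7/(11·4), which tends to 7/44 as m → ∞.
Thus R = 1/(7/44) = 44/7.
At x = 107/7: the series is dominated by a constant times Σ 1/m², which converges (p = 2 > 1).
When x = 19/7, the series is dominated by a constant times Σ 1/m², which converges (p = 2 > 1).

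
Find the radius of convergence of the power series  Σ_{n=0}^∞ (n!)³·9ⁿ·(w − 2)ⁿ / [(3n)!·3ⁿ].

R = 9

The ratio of consecutive coefficients is (n+1)³/[(3n+1)·(3n+2)·(3n+3)] · 9/3 → 1/9.
Thus R = 1/(1/9) = 9.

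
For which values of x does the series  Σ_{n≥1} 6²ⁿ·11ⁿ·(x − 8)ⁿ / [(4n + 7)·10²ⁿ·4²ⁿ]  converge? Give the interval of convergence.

[392/99, 1192/99)

Ratio test: |a_{n+1}/a_n| = [(4n + 7)/(4(n+1) + 7)] · 36·11/(100·16) → 99/400 as n → ∞.
Thus R = 1/(99/400) = 400/99.
Check x = 1192/99: comparison with the harmonic series Σ 1/n shows the series diverges.
Check x = 392/99: an alternating series whose terms decrease to 0 in absolute value, so it converges by the Leibniz criterion.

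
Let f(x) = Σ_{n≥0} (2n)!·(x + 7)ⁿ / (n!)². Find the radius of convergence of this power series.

R = 1/4

The ratio of consecutive coefficients is (2n+1)·(2n+2)/(n+1)² → 4.
Convergence for |x + 7| · 4 < 1, i.e. |x + 7| < 1/4. So R = 1/4.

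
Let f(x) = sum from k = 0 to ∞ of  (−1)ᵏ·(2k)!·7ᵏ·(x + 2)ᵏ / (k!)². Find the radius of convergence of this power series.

Ratio test: |a_{k+1}/a_k| = (2k+1)·(2k+2)/(k+1)² · 7 → 28 as k → ∞.
Hence the series converges for |x + 2| < 1/(28) = 1/28, so the radius of convergence is 1/28.

R = 1/28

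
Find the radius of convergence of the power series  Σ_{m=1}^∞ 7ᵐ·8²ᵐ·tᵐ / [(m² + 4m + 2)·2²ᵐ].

Apply the ratio test: |a_{m+1}| / |a_m| = [(m² + 4m + 2)/((m+1)² + 4(m+1) + 2)] · 7·64/4, which tends to 112 as m → ∞.
Hence the series converges for |t| < 1/(112) = 1/112, so the radius of convergence is 1/112.

R = 1/112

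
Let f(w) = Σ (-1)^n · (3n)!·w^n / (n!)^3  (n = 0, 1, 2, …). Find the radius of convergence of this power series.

R = 1/27

By the ratio test, |a_{n+1}/a_n| = (3n+1)·(3n+2)·(3n+3)/(n+1)³ → 27.
The series converges when 27 · |w| < 1, giving R = 1/27.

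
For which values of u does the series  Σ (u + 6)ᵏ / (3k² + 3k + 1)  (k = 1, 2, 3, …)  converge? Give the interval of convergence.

[-7, -5]

Ratio test: |a_{k+1}/a_k| = (3k² + 3k + 1)/(3(k+1)² + 3(k+1) + 1) → 1 as k → ∞.
Convergence for |u + 6| < 1, so R = 1.
At u = -5: the series is dominated by a constant times Σ 1/k², which converges (p = 2 > 1).
Check u = -7: the series is dominated by a constant times Σ 1/k², which converges (p = 2 > 1).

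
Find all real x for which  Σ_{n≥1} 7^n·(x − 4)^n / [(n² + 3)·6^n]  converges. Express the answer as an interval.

[22/7, 34/7]

The ratio of consecutive coefficients is [(n² + 3)/((n+1)² + 3)] · 7/6 → 7/6.
The series converges when 7/6 · |x − 4| < 1, giving R = 6/7.
When x = 34/7, the series is dominated by a constant times Σ 1/n², which converges (p = 2 > 1).
Endpoint x = 22/7: the terms are on the order of 1/n², so the series converges absolutely by comparison with the p-series (p = 2 > 1).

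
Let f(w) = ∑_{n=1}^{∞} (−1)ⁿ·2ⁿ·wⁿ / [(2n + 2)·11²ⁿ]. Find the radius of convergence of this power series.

R = 121/2

By the ratio test, |a_{n+1}/a_n| = [(2n + 2)/(2(n+1) + 2)] · 2/121 → 2/121.
Thus R = 1/(2/121) = 121/2.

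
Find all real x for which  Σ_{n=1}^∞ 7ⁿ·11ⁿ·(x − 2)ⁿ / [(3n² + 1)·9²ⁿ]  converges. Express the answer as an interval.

By the ratio test, |a_{n+1}/a_n| = [(3n² + 1)/(3(n+1)² + 1)] · 7·11/81 → 77/81.
Thus R = 1/(77/81) = 81/77.
At x = 235/77: absolute convergence follows by limit comparison with Σ 1/n².
At x = 73/77: the series is dominated by a constant times Σ 1/n², which converges (p = 2 > 1).

[73/77, 235/77]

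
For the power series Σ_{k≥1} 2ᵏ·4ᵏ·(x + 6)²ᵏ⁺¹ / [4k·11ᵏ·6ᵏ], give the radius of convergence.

The ratio of consecutive coefficients is [4k/4(k+1)] · 2·4/(11·6) → 4/33.
Writing y = (x + 6)², the series in y has radius 33/4, so |x + 6| < √(33/4) and R = √33/2.

R = √33/2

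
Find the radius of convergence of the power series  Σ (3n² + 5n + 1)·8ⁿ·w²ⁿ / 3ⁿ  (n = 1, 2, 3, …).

Ratio test: |a_{n+1}/a_n| = [(3(n+1)² + 5(n+1) + 1)/(3n² + 5n + 1)] · 8/3 → 8/3 as n → ∞.
Writing y = w², the series in y has radius 3/8, so |w| < √(3/8) and R = √6/4.

R = √6/4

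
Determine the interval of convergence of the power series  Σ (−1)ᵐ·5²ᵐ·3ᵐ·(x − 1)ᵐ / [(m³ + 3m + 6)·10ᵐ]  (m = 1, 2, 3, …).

[13/15, 17/15]

Apply the ratio test: |a_{m+1}| / |a_m| = [(m³ + 3m + 6)/((m+1)³ + 3(m+1) + 6)] · 25·3/10, which tends to 15/2 as m → ∞.
Hence the series converges for |x − 1| < 1/(15/2) = 2/15, so the radius of convergence is 2/15.
Check x = 17/15: the series is dominated by a constant times Σ 1/m³, which converges (p = 3 > 1).
Endpoint x = 13/15: the terms are on the order of 1/m³, so the series converges absolutely by comparison with the p-series (p = 3 > 1).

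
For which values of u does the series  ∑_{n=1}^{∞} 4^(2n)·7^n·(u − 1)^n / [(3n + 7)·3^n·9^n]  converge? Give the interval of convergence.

[85/112, 139/112)

Apply the ratio test: |a_{n+1}| / |a_n| = [(3n + 7)/(3(n+1) + 7)] · 16·7/(3·9), which tends to 112/27 as n → ∞.
The series converges when 112/27 · |u − 1| < 1, giving R = 27/112.
At u = 139/112: comparison with the harmonic series Σ 1/n shows the series diverges.
Endpoint u = 85/112: the terms alternate in sign and decrease monotonically to 0 in absolute value (size ~ c/n), so the alternating series test gives convergence.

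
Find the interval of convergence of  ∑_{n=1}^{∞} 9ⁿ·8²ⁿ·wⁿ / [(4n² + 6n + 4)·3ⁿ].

[-1/192, 1/192]

The ratio of consecutive coefficients is [(4n² + 6n + 4)/(4(n+1)² + 6(n+1) + 4)] · 9·64/3 → 192.
Hence the series converges for |w| < 1/(192) = 1/192, so the radius of convergence is 1/192.
Check w = 1/192: the series is dominated by a constant times Σ 1/n², which converges (p = 2 > 1).
Check w = -1/192: absolute convergence follows by limit comparison with Σ 1/n².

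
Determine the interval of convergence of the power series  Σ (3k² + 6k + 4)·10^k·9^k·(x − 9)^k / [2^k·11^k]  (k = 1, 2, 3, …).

Apply the ratio test: |a_{k+1}| / |a_k| = [(3(k+1)² + 6(k+1) + 4)/(3k² + 6k + 4)] · 10·9/(2·11), which tends to 45/11 as k → ∞.
Thus R = 1/(45/11) = 11/45.
Check x = 416/45: the terms do not tend to 0, so the series diverges.
At x = 394/45: the terms have absolute value of order k², which does not tend to 0, so the series diverges by the divergence test.

(394/45, 416/45)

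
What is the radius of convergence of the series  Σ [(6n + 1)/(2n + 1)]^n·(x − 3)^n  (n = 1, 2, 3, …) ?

R = 1/3

Applying the root test, |a_n|^(1/n) = (6n + 1)/(2n + 1) → 3.
Convergence for |x − 3| · 3 < 1, i.e. |x − 3| < 1/3. So R = 1/3.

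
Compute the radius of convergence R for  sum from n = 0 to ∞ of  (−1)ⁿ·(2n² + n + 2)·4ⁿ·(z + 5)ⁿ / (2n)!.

Apply the ratio test: |a_{n+1}| / |a_n| = (2(n+1)² + (n+1) + 2)/(2n² + n + 2) · 4 · 1/[(2n+1)·(2n+2)], which tends to 0 as n → ∞.
The limit is 0, so the series converges for all z; R = ∞.

R = ∞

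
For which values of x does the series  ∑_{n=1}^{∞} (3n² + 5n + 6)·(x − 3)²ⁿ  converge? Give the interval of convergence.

The ratio of consecutive coefficients is (3(n+1)² + 5(n+1) + 6)/(3n² + 5n + 6) → 1.
Successive powers of (x − 3) differ by 2, so the series converges when |x − 3|² · 1 < 1, i.e. |x − 3| < √(1) = 1. So R = 1.
When x = 4, the n-th term does not approach 0; divergence by the term test.
Endpoint x = 2: the n-th term does not approach 0; divergence by the term test.

(2, 4)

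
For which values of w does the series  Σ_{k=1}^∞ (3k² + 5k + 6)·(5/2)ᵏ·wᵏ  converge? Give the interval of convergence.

Ratio test: |a_{k+1}/a_k| = [(3(k+1)² + 5(k+1) + 6)/(3k² + 5k + 6)] · 5/2 → 5/2 as k → ∞.
Convergence for |w| · 5/2 < 1, i.e. |w| < 2/5. So R = 2/5.
At w = 2/5: the terms have absolute value of order k², which does not tend to 0, so the series diverges by the divergence test.
Endpoint w = -2/5: the terms do not tend to 0, so the series diverges.

(-2/5, 2/5)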